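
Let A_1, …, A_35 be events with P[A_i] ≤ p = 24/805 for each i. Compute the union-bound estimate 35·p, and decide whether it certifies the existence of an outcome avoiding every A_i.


Union bound: P[∪_{i=1}^{35} A_i] ≤ Σ_i P[A_i] ≤ 35·p = 35·(24/805) = 24/23.
Numerically: 24/23 ≈ 1.043478.
Is 24/23 < 1? NO.
Since the bound 24/23 is ≥ 1, the union bound is uninformative here; it does NOT by itself certify existence.

35·p = 24/23 ≈ 1.043478; existence NOT certified by the union bound.


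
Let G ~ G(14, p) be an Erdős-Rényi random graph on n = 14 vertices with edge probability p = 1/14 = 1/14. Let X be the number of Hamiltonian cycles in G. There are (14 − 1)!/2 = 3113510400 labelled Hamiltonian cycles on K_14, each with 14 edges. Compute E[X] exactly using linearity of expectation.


K_14 has (14 − 1)!/2 = 3113510400 labelled Hamiltonian cycles.
For each such Hamiltonian cycle H, let X_H = 1 if all 14 edges of H are present in G. Then P[X_H = 1] = p^{14} = (1/14)^{14} = 1/11112006825558016.
By linearity of expectation: E[X] = Σ_H E[X_H] = 3113510400 · p^{14} = 3113510400 · 1/11112006825558016 = 868725/3100448333024.
Numerically: E[X] ≈ 2.8e-07.

E[X] = 3113510400 · (1/14)^{14} = 868725/3100448333024 ≈ 2.8e-07.


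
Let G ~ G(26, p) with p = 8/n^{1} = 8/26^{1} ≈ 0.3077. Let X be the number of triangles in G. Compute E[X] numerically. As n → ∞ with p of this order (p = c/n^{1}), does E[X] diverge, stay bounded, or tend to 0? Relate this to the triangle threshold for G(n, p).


Number of potential triangles: C(26, 3) = 2600.
Each occurs with probability p³ ≈ (0.3077)³ ≈ 2.913063e-02.
By linearity: E[X] = C(26, 3)·p³ ≈ 2600 · 2.913063e-02 ≈ 75.7396.
Here α = 1, so p = 8/n is exactly at the triangle threshold p ~ 1/n. Asymptotically E[X] → c³/6 = 8³/6 = 256/3 ≈ 85.3333, a bounded constant. In this regime the triangle count is asymptotically Poisson(c³/6).

E[X] ≈ 75.7396; in regime p = Θ(1/n^{1}) E[X] stays bounded (at the triangle threshold p ~ 1/n).


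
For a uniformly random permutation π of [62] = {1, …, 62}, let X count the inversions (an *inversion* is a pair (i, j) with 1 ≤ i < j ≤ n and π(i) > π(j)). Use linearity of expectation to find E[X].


Write X = Σ X_I over the C(62, 2) = 1891 pairs i < j, with X_I the indicator of one inversion.
There are 1891 indicators.
For each fixed pair i < j, the values π(i) and π(j) are two distinct elements of {1, …, 62} in uniformly random order; by symmetry P[π(i) > π(j)] = 1/2.
By linearity: E[X] = 1891 · (1/2) = C(62, 2) · (1/2) = 1891/2 = 1891/2 ≈ 945.500.

E[X] = 1891/2 = 945.500.


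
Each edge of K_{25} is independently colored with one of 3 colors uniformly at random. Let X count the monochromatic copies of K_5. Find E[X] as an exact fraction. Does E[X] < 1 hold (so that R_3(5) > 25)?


E[X] = C(25, 5) · 3^{1 − 10} = 53130 · 3^{−9} = 53130/19683.
As a reduced fraction: E[X] = 17710/6561 ≈ 2.6993.
Is E[X] < 1? NO.
Since E[X] ≥ 1, the first-moment bound is inconclusive at n = 25; it does NOT by itself certify R_3(5) > 25.

E[X] = 17710/6561 ≈ 2.6993; E[X] ≥ 1; first-moment method inconclusive here.


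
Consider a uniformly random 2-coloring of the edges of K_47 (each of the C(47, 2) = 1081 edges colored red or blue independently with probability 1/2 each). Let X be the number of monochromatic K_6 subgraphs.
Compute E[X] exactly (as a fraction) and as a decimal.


Let X = Σ_S X_S over the C(47, 6) = 10737573 subsets S of size 6, where X_S = 1 if the K_6 on S is monochromatic.
For a fixed S, the K_6 on S has C(6, 2) = 15 edges. P[all 15 edges red] = (1/2)^15, and likewise for blue, so P[monochromatic] = 2·(1/2)^15 = 2^{1 − 15} = 1/16384.
By linearity: E[X] = C(47, 6) · 2^{1 − 15} = 10737573 · 1/16384 = 10737573/16384.
Numerically: E[X] ≈ 655.369446.

E[X] = C(47,6)·2^(1−C(6,2)) = 10737573/16384 ≈ 655.369446.


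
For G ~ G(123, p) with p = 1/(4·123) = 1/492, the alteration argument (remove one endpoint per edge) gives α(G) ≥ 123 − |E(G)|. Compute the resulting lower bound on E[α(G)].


E[|E(G)|] = C(123, 2)·p = 7503 · (1/492) = 61/4.
E[α(G)] ≥ n − E[|E(G)|] = 123 − 61/4 = 431/4.
Numerically: ≈ 107.750.
(This is only a lower bound; the true E[α(G)] may be larger.)

E[α(G)] ≥ 431/4 ≈ 107.750.


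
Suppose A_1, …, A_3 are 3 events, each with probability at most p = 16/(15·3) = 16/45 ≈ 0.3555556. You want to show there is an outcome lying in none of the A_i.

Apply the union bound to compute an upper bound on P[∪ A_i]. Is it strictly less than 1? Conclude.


Union bound: P[∪_{i=1}^{3} A_i] ≤ Σ_i P[A_i] ≤ 3·p = 3·(16/45) = 16/15.
Numerically: 16/15 ≈ 1.0666667.
Is 16/15 < 1? NO.
Since the bound 16/15 is ≥ 1, the union bound is uninformative here; it does NOT by itself certify existence.

3·p = 16/15 ≈ 1.0666667; existence NOT certified by the union bound.


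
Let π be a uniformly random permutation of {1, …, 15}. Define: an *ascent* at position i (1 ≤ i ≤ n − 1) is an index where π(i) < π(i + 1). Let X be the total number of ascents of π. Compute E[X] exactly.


Write X = Σ X_I over i = 1, …, 14, with X_I the indicator of one ascent.
There are 14 indicators.
For each fixed i, the pair (π(i), π(i+1)) is a uniformly random ordered pair of distinct values from {1, …, 15}; by symmetry P[π(i) < π(i+1)] = 1/2.
By linearity: E[X] = 14 · (1/2) = (15 − 1) · (1/2) = 7 ≈ 7.0000.

E[X] = 7 = 7.0000.


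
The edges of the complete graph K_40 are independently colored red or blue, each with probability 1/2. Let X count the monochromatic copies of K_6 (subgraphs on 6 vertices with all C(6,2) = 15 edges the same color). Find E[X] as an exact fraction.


Let X = Σ_S X_S over the C(40, 6) = 3838380 subsets S of size 6, where X_S = 1 if the K_6 on S is monochromatic.
For a fixed S, the K_6 on S has C(6, 2) = 15 edges. P[all 15 edges red] = (1/2)^15, and likewise for blue, so P[monochromatic] = 2·(1/2)^15 = 2^{1 − 15} = 1/16384.
Summing: E[X] = C(40, 6) · 2^{1 − 15} = 3838380 · 1/16384 = 959595/4096.
Numerically: E[X] ≈ 234.276123.

E[X] = C(40,6)·2^(1−C(6,2)) = 959595/4096 ≈ 234.276123.


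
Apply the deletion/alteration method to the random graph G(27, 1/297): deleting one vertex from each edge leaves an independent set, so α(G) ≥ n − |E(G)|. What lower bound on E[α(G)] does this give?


E[|E(G)|] = C(27, 2)·p = 351 · (1/297) = 13/11.
E[α(G)] ≥ n − E[|E(G)|] = 27 − 13/11 = 284/11.
Numerically: ≈ 25.818.
(This is only a lower bound; the true E[α(G)] may be larger.)

E[α(G)] ≥ 284/11 ≈ 25.818.


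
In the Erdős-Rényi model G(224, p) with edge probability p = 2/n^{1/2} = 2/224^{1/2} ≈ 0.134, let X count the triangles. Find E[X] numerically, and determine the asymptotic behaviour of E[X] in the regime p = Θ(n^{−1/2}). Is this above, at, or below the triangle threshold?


Number of potential triangles: C(224, 3) = 1848224.
Each occurs with probability p³ ≈ (0.134)³ ≈ 2.38626e-03.
By linearity: E[X] = C(224, 3)·p³ ≈ 1848224 · 2.38626e-03 ≈ 4410.345.
Since α = 1/2 < 1, p = c/n^{1/2} ≫ 1/n is above the triangle threshold p ~ 1/n. Asymptotically E[X] ~ (c³/6)·n^{3(1−α)} = (2³/6)·n^{1.5} → ∞; triangles are abundant w.h.p.

E[X] ≈ 4410.345; in regime p = Θ(1/n^{1/2}) E[X] diverges (above the triangle threshold p ~ 1/n).


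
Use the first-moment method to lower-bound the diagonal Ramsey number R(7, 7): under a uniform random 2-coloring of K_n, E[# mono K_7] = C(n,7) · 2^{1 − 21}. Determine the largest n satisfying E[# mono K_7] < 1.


We need C(n, 7) · 2^{1 − 21} < 1, i.e. C(n, 7) < 2^{21 − 1} = 1048576.
Check values of n near the boundary:
  n = 22: C(22, 7) = 170544; 170544 < 1048576? YES
  n = 23: C(23, 7) = 245157; 245157 < 1048576? YES
  n = 24: C(24, 7) = 346104; 346104 < 1048576? YES
  n = 25: C(25, 7) = 480700; 480700 < 1048576? YES
  n = 26: C(26, 7) = 657800; 657800 < 1048576? YES
  n = 27: C(27, 7) = 888030; 888030 < 1048576? YES
  n = 28: C(28, 7) = 1184040; 1184040 < 1048576? NO
The largest n with C(n, 7) < 1048576 is n = 27 (where E[X] = 444015/524288 ≈ 0.8469). Hence R(7, 7) > 27, i.e. R(7, 7) ≥ 28.

Largest n = 27; hence R(7, 7) > 27.


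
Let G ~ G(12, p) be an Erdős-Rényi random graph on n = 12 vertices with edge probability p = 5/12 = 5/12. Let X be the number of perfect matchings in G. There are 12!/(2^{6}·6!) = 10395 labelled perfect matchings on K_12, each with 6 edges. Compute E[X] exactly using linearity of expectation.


K_12 has 12!/(2^{6}·6!) = 10395 labelled perfect matchings.
For each such perfect matching H, let X_H = 1 if all 6 edges of H are present in G. Then P[X_H = 1] = p^{6} = (5/12)^{6} = 15625/2985984.
Summing the indicators: E[X] = Σ_H E[X_H] = 10395 · p^{6} = 10395 · 15625/2985984 = 6015625/110592.
Numerically: E[X] ≈ 54.39.

E[X] = 10395 · (5/12)^{6} = 6015625/110592 ≈ 54.39.


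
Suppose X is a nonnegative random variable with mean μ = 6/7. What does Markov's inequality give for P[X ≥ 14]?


μ = E[X] = 6/7, a = 14.
Markov: P[X ≥ 14] ≤ μ/a = (6/7)/14 = 3/49.
Numerically: ≈ 0.06122.
(Since a = 14 > μ = 0.85714, the bound 3/49 is < 1 and informative.)

P[X ≥ 14] ≤ 3/49 ≈ 0.06122.


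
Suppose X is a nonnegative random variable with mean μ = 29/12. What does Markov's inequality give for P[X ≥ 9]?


μ = E[X] = 29/12, a = 9.
Markov: P[X ≥ 9] ≤ μ/a = (29/12)/9 = 29/108.
Numerically: ≈ 0.269.
(Since a = 9 > μ = 2.417, the bound 29/108 is < 1 and informative.)

P[X ≥ 9] ≤ 29/108 ≈ 0.269.


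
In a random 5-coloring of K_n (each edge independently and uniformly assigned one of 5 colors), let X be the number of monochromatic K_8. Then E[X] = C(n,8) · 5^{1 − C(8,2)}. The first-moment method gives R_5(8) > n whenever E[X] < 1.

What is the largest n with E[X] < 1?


We need C(n, 8) · 5^{1 − 28} < 1, i.e. C(n, 8) < 5^{28 − 1} = 7450580596923828125.
Check values of n near the boundary:
  n = 858: C(858, 8) = 7049584530256467771; 7049584530256467771 < 7450580596923828125? YES
  n = 859: C(859, 8) = 7115855595170747139; 7115855595170747139 < 7450580596923828125? YES
  n = 860: C(860, 8) = 7182671140665308145; 7182671140665308145 < 7450580596923828125? YES
  n = 861: C(861, 8) = 7250034996615275865; 7250034996615275865 < 7450580596923828125? YES
  n = 862: C(862, 8) = 7317951015318931845; 7317951015318931845 < 7450580596923828125? YES
  n = 863: C(863, 8) = 7386423071602617757; 7386423071602617757 < 7450580596923828125? YES
  n = 864: C(864, 8) = 7455455062926006708; 7455455062926006708 < 7450580596923828125? NO
  n = 865: C(865, 8) = 7525050909487743060; 7525050909487743060 < 7450580596923828125? NO
  n = 866: C(866, 8) = 7595214554331451620; 7595214554331451620 < 7450580596923828125? NO
The largest n with C(n, 8) < 7450580596923828125 is n = 863 (where E[X] = 7386423071602617757/7450580596923828125 ≈ 0.991389). Hence R_5(8) > 863, i.e. R_5(8) ≥ 864.

Largest n = 863; hence R_5(8) > 863.


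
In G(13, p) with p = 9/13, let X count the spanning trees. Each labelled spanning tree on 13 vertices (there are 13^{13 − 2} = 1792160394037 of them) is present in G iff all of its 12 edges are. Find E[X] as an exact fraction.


K_13 has 13^{13 − 2} = 1792160394037 labelled spanning trees.
For each such spanning tree H, let X_H = 1 if all 12 edges of H are present in G. Then P[X_H = 1] = p^{12} = (9/13)^{12} = 282429536481/23298085122481.
By linearity: E[X] = Σ_H E[X_H] = 1792160394037 · p^{12} = 1792160394037 · 282429536481/23298085122481 = 282429536481/13.
Numerically: E[X] ≈ 2.173e+10.

E[X] = 1792160394037 · (9/13)^{12} = 282429536481/13 ≈ 2.173e+10.


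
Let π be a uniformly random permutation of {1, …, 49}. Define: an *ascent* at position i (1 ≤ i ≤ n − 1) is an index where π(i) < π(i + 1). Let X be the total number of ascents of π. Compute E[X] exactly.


Write X = Σ X_I over i = 1, …, 48, with X_I the indicator of one ascent.
There are 48 indicators.
For each fixed i, the pair (π(i), π(i+1)) is a uniformly random ordered pair of distinct values from {1, …, 49}; by symmetry P[π(i) < π(i+1)] = 1/2.
By linearity: E[X] = 48 · (1/2) = (49 − 1) · (1/2) = 24 ≈ 24.000000.

E[X] = 24 = 24.000000.


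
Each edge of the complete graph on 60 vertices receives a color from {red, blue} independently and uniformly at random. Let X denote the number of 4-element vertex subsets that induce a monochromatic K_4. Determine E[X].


Let X = Σ_S X_S over the C(60, 4) = 487635 subsets S of size 4, where X_S = 1 if the K_4 on S is monochromatic.
For a fixed S, the K_4 on S has C(4, 2) = 6 edges. P[all 6 edges red] = (1/2)^6, and likewise for blue, so P[monochromatic] = 2·(1/2)^6 = 2^{1 − 6} = 1/32.
By linearity: E[X] = C(60, 4) · 2^{1 − 6} = 487635 · 1/32 = 487635/32.
Numerically: E[X] ≈ 15238.59375.

E[X] = C(60,4)·2^(1−C(4,2)) = 487635/32 ≈ 15238.59375.


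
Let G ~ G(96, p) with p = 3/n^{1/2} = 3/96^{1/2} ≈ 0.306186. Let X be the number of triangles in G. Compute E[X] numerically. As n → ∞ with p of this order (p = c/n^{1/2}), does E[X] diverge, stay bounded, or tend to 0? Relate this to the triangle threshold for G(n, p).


Number of potential triangles: C(96, 3) = 142880.
Each occurs with probability p³ ≈ (0.306186)³ ≈ 2.87049579e-02.
By linearity: E[X] = C(96, 3)·p³ ≈ 142880 · 2.87049579e-02 ≈ 4101.364388.
Since α = 1/2 < 1, p = c/n^{1/2} ≫ 1/n is above the triangle threshold p ~ 1/n. Asymptotically E[X] ~ (c³/6)·n^{3(1−α)} = (3³/6)·n^{1.5} → ∞; triangles are abundant w.h.p.

E[X] ≈ 4101.364388; in regime p = Θ(1/n^{1/2}) E[X] diverges (above the triangle threshold p ~ 1/n).


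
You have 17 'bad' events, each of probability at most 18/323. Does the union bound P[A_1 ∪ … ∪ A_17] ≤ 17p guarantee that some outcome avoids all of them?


Union bound: P[∪_{i=1}^{17} A_i] ≤ Σ_i P[A_i] ≤ 17·p = 17·(18/323) = 18/19.
Numerically: 18/19 ≈ 0.947368.
Is 18/19 < 1? YES.
Since P[∪ A_i] ≤ 18/19 < 1, the complement has P[∩ A_i^c] ≥ 1 − 18/19 = 1/19 > 0, so some outcome avoids every A_i.

17·p = 18/19 ≈ 0.947368; existence CERTIFIED by the union bound.


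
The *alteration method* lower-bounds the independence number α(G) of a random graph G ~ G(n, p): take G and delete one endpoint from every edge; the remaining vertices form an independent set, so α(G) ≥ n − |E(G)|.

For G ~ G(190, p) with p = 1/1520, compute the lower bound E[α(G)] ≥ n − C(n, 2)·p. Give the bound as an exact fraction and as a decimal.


E[|E(G)|] = C(190, 2)·p = 17955 · (1/1520) = 189/16.
E[α(G)] ≥ n − E[|E(G)|] = 190 − 189/16 = 2851/16.
Numerically: ≈ 178.18750.
(This is only a lower bound; the true E[α(G)] may be larger.)

E[α(G)] ≥ 2851/16 ≈ 178.18750.


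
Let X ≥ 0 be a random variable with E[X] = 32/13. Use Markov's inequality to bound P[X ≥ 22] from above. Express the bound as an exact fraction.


μ = E[X] = 32/13, a = 22.
Markov: P[X ≥ 22] ≤ μ/a = (32/13)/22 = 16/143.
Numerically: ≈ 0.1119.
(Since a = 22 > μ = 2.4615, the bound 16/143 is < 1 and informative.)

P[X ≥ 22] ≤ 16/143 ≈ 0.1119.


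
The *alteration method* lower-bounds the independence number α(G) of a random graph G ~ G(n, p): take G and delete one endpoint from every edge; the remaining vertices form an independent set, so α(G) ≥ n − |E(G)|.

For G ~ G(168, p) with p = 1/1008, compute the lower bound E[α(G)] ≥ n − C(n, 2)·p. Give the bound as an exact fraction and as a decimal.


E[|E(G)|] = C(168, 2)·p = 14028 · (1/1008) = 167/12.
E[α(G)] ≥ n − E[|E(G)|] = 168 − 167/12 = 1849/12.
Numerically: ≈ 154.08333.
(This is only a lower bound; the true E[α(G)] may be larger.)

E[α(G)] ≥ 1849/12 ≈ 154.08333.


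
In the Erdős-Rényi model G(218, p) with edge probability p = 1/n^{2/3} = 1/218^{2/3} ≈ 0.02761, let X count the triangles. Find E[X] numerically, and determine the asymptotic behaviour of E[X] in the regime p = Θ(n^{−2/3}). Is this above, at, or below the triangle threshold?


Number of potential triangles: C(218, 3) = 1703016.
Each occurs with probability p³ ≈ (0.02761)³ ≈ 2.104200e-05.
By linearity: E[X] = C(218, 3)·p³ ≈ 1703016 · 2.104200e-05 ≈ 35.8349.
Since α = 2/3 < 1, p = c/n^{2/3} ≫ 1/n is above the triangle threshold p ~ 1/n. Asymptotically E[X] ~ (c³/6)·n^{3(1−α)} = (1³/6)·n^{1} → ∞; triangles are abundant w.h.p.

E[X] ≈ 35.8349; in regime p = Θ(1/n^{2/3}) E[X] diverges (above the triangle threshold p ~ 1/n).


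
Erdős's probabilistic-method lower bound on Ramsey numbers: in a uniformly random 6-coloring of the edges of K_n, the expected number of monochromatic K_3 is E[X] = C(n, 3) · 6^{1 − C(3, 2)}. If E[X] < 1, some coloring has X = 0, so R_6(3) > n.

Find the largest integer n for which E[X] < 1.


We need C(n, 3) · 6^{1 − 3} < 1, i.e. C(n, 3) < 6^{3 − 1} = 36.
Check values of n near the boundary:
  n = 3: C(3, 3) = 1; 1 < 36? YES
  n = 4: C(4, 3) = 4; 4 < 36? YES
  n = 5: C(5, 3) = 10; 10 < 36? YES
  n = 6: C(6, 3) = 20; 20 < 36? YES
  n = 7: C(7, 3) = 35; 35 < 36? YES
  n = 8: C(8, 3) = 56; 56 < 36? NO
  n = 9: C(9, 3) = 84; 84 < 36? NO
  n = 10: C(10, 3) = 120; 120 < 36? NO
The largest n with C(n, 3) < 36 is n = 7 (where E[X] = 35/36 ≈ 0.972). Hence R_6(3) > 7, i.e. R_6(3) ≥ 8.

Largest n = 7; hence R_6(3) > 7.


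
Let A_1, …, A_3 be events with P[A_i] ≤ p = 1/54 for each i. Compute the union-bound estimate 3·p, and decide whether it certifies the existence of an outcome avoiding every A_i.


Union bound: P[∪_{i=1}^{3} A_i] ≤ Σ_i P[A_i] ≤ 3·p = 3·(1/54) = 1/18.
Numerically: 1/18 ≈ 0.05556.
Is 1/18 < 1? YES.
Since P[∪ A_i] ≤ 1/18 < 1, the complement has P[∩ A_i^c] ≥ 1 − 1/18 = 17/18 > 0, so some outcome avoids every A_i.

3·p = 1/18 ≈ 0.05556; existence CERTIFIED by the union bound.


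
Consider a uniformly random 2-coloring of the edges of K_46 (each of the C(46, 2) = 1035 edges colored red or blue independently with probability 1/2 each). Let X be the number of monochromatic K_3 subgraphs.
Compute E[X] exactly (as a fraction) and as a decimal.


Let X = Σ_S X_S over the C(46, 3) = 15180 subsets S of size 3, where X_S = 1 if the K_3 on S is monochromatic.
For a fixed S, the K_3 on S has C(3, 2) = 3 edges. P[all 3 edges red] = (1/2)^3, and likewise for blue, so P[monochromatic] = 2·(1/2)^3 = 2^{1 − 3} = 1/4.
Summing: E[X] = C(46, 3) · 2^{1 − 3} = 15180 · 1/4 = 3795.
Numerically: E[X] ≈ 3795.000000.

E[X] = C(46,3)·2^(1−C(3,2)) = 3795 ≈ 3795.000000.


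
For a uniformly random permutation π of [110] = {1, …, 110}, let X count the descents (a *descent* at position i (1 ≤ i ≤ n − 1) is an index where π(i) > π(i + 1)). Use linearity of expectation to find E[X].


Write X = Σ X_I over i = 1, …, 109, with X_I the indicator of one descent.
There are 109 indicators.
For each fixed i, the pair (π(i), π(i+1)) is a uniformly random ordered pair of distinct values from {1, …, 110}; by symmetry P[π(i) > π(i+1)] = 1/2.
By linearity: E[X] = 109 · (1/2) = (110 − 1) · (1/2) = 109/2 ≈ 54.500.

E[X] = 109/2 = 54.500.


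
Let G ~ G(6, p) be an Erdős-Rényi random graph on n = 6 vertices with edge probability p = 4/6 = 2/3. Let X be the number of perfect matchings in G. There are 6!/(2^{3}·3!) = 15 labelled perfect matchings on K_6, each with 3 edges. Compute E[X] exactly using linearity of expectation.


K_6 has 6!/(2^{3}·3!) = 15 labelled perfect matchings.
For each such perfect matching H, let X_H = 1 if all 3 edges of H are present in G. Then P[X_H = 1] = p^{3} = (2/3)^{3} = 8/27.
By linearity of expectation: E[X] = Σ_H E[X_H] = 15 · p^{3} = 15 · 8/27 = 40/9.
Numerically: E[X] ≈ 4.44444.

E[X] = 15 · (2/3)^{3} = 40/9 ≈ 4.44444.


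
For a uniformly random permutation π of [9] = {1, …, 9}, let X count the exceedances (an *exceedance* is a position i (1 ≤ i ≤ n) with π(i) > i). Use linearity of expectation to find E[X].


Write X = Σ_{i=1}^{9} X_i, where X_i = 1_{π(i) > i}.
For each fixed i, π(i) is uniform over {1, …, 9} (marginal of a uniform permutation), so P[π(i) > i] = (n − i)/n. Summing: Σ_{i=1}^{9} (n − i)/n = (0 + 1 + … + 8)/9 = 9(9 − 1)/(2·9) = (9 − 1)/2.
Hence E[X] = Σ_{i=1}^{9} (9 − i)/9 = 4 ≈ 4.0000.

E[X] = 4 = 4.0000.


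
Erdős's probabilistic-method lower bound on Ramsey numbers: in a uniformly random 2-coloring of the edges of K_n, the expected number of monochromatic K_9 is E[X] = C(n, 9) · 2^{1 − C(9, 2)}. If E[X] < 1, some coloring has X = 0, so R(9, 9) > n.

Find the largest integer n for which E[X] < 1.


We need C(n, 9) · 2^{1 − 36} < 1, i.e. C(n, 9) < 2^{36 − 1} = 34359738368.
Check values of n near the boundary:
  n = 63: C(63, 9) = 23667689815; 23667689815 < 34359738368? YES
  n = 64: C(64, 9) = 27540584512; 27540584512 < 34359738368? YES
  n = 65: C(65, 9) = 31966749880; 31966749880 < 34359738368? YES
  n = 66: C(66, 9) = 37014131440; 37014131440 < 34359738368? NO
  n = 67: C(67, 9) = 42757703560; 42757703560 < 34359738368? NO
  n = 68: C(68, 9) = 49280065120; 49280065120 < 34359738368? NO
The largest n with C(n, 9) < 34359738368 is n = 65 (where E[X] = 3995843735/4294967296 ≈ 0.930355). Hence R(9, 9) > 65, i.e. R(9, 9) ≥ 66.

Largest n = 65; hence R(9, 9) > 65.


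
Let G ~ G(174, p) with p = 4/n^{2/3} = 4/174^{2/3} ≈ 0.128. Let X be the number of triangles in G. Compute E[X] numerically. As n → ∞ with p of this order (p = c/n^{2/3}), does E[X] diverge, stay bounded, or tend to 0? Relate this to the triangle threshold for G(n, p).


Number of potential triangles: C(174, 3) = 862924.
Each occurs with probability p³ ≈ (0.128)³ ≈ 2.11389e-03.
By linearity: E[X] = C(174, 3)·p³ ≈ 862924 · 2.11389e-03 ≈ 1824.123.
Since α = 2/3 < 1, p = c/n^{2/3} ≫ 1/n is above the triangle threshold p ~ 1/n. Asymptotically E[X] ~ (c³/6)·n^{3(1−α)} = (4³/6)·n^{1} → ∞; triangles are abundant w.h.p.

E[X] ≈ 1824.123; in regime p = Θ(1/n^{2/3}) E[X] diverges (above the triangle threshold p ~ 1/n).


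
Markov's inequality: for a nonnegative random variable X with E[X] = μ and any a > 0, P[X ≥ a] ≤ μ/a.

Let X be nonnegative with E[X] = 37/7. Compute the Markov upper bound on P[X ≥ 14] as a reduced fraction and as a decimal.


μ = E[X] = 37/7, a = 14.
Markov: P[X ≥ 14] ≤ μ/a = (37/7)/14 = 37/98.
Numerically: ≈ 0.377551.
(Since a = 14 > μ = 5.285714, the bound 37/98 is < 1 and informative.)

P[X ≥ 14] ≤ 37/98 ≈ 0.377551.


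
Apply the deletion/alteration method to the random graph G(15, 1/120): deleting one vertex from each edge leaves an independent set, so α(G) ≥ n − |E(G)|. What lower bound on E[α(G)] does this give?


E[|E(G)|] = C(15, 2)·p = 105 · (1/120) = 7/8.
E[α(G)] ≥ n − E[|E(G)|] = 15 − 7/8 = 113/8.
Numerically: ≈ 14.1250.
(This is only a lower bound; the true E[α(G)] may be larger.)

E[α(G)] ≥ 113/8 ≈ 14.1250.


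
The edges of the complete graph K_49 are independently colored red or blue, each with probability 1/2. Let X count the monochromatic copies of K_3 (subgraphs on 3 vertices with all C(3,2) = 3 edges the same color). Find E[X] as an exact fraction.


Let X = Σ_S X_S over the C(49, 3) = 18424 subsets S of size 3, where X_S = 1 if the K_3 on S is monochromatic.
For a fixed S, the K_3 on S has C(3, 2) = 3 edges. P[all 3 edges red] = (1/2)^3, and likewise for blue, so P[monochromatic] = 2·(1/2)^3 = 2^{1 − 3} = 1/4.
By linearity of expectation: E[X] = C(49, 3) · 2^{1 − 3} = 18424 · 1/4 = 4606.
Numerically: E[X] ≈ 4606.000.

E[X] = C(49,3)·2^(1−C(3,2)) = 4606 ≈ 4606.000.


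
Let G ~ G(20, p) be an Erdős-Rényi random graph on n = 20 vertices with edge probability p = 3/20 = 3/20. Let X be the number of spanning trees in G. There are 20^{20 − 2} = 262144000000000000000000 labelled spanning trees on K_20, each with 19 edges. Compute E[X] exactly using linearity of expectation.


K_20 has 20^{20 − 2} = 262144000000000000000000 labelled spanning trees.
For each such spanning tree H, let X_H = 1 if all 19 edges of H are present in G. Then P[X_H = 1] = p^{19} = (3/20)^{19} = 1162261467/5242880000000000000000000.
Summing the indicators: E[X] = Σ_H E[X_H] = 262144000000000000000000 · p^{19} = 262144000000000000000000 · 1162261467/5242880000000000000000000 = 1162261467/20.
Numerically: E[X] ≈ 5.8113e+07.

E[X] = 262144000000000000000000 · (3/20)^{19} = 1162261467/20 ≈ 5.8113e+07.


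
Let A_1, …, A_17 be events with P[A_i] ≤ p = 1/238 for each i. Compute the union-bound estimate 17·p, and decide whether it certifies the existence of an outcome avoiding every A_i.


Union bound: P[∪_{i=1}^{17} A_i] ≤ Σ_i P[A_i] ≤ 17·p = 17·(1/238) = 1/14.
Numerically: 1/14 ≈ 0.071429.
Is 1/14 < 1? YES.
Since P[∪ A_i] ≤ 1/14 < 1, the complement has P[∩ A_i^c] ≥ 1 − 1/14 = 13/14 > 0, so some outcome avoids every A_i.

17·p = 1/14 ≈ 0.071429; existence CERTIFIED by the union bound.


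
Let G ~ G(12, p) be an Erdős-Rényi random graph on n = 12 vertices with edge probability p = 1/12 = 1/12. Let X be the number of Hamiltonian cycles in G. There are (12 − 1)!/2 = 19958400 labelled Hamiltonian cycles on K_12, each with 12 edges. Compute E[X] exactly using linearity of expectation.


K_12 has (12 − 1)!/2 = 19958400 labelled Hamiltonian cycles.
For each such Hamiltonian cycle H, let X_H = 1 if all 12 edges of H are present in G. Then P[X_H = 1] = p^{12} = (1/12)^{12} = 1/8916100448256.
Summing the indicators: E[X] = Σ_H E[X_H] = 19958400 · p^{12} = 19958400 · 1/8916100448256 = 1925/859963392.
Numerically: E[X] ≈ 2.238e-06.

E[X] = 19958400 · (1/12)^{12} = 1925/859963392 ≈ 2.238e-06.


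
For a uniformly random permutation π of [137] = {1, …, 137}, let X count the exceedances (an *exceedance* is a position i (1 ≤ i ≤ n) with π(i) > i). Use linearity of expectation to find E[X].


Write X = Σ_{i=1}^{137} X_i, where X_i = 1_{π(i) > i}.
For each fixed i, π(i) is uniform over {1, …, 137} (marginal of a uniform permutation), so P[π(i) > i] = (n − i)/n. Summing: Σ_{i=1}^{137} (n − i)/n = (0 + 1 + … + 136)/137 = 137(137 − 1)/(2·137) = (137 − 1)/2.
Hence E[X] = Σ_{i=1}^{137} (137 − i)/137 = 68 ≈ 68.000.

E[X] = 68 = 68.000.


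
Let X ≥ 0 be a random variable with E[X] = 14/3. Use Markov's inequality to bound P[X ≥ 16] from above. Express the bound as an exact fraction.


μ = E[X] = 14/3, a = 16.
Markov: P[X ≥ 16] ≤ μ/a = (14/3)/16 = 7/24.
Numerically: ≈ 0.292.
(Since a = 16 > μ = 4.667, the bound 7/24 is < 1 and informative.)

P[X ≥ 16] ≤ 7/24 ≈ 0.292.


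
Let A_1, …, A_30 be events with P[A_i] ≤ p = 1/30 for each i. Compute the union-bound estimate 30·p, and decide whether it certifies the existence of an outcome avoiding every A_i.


Union bound: P[∪_{i=1}^{30} A_i] ≤ Σ_i P[A_i] ≤ 30·p = 30·(1/30) = 1.
Numerically: 1 ≈ 1.00000.
Is 1 < 1? NO.
Since the bound 1 is ≥ 1, the union bound is uninformative here; it does NOT by itself certify existence.

30·p = 1 ≈ 1.00000; existence NOT certified by the union bound.


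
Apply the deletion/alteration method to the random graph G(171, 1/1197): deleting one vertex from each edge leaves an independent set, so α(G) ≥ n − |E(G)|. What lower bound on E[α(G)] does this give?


E[|E(G)|] = C(171, 2)·p = 14535 · (1/1197) = 85/7.
E[α(G)] ≥ n − E[|E(G)|] = 171 − 85/7 = 1112/7.
Numerically: ≈ 158.857143.
(This is only a lower bound; the true E[α(G)] may be larger.)

E[α(G)] ≥ 1112/7 ≈ 158.857143.


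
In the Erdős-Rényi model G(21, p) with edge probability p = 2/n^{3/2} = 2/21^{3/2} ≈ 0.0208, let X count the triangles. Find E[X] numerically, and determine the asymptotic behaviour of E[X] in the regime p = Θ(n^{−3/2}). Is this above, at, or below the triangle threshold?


Number of potential triangles: C(21, 3) = 1330.
Each occurs with probability p³ ≈ (0.0208)³ ≈ 8.97642e-06.
By linearity: E[X] = C(21, 3)·p³ ≈ 1330 · 8.97642e-06 ≈ 0.012.
Since α = 3/2 > 1, p = c/n^{3/2} = o(1/n) is below the triangle threshold p ~ 1/n. Asymptotically E[X] ~ (c³/6)·n^{3(1−α)} = (2³/6)·n^{-1.5} → 0, so by Markov's inequality G has no triangles w.h.p.

E[X] ≈ 0.012; in regime p = Θ(1/n^{3/2}) E[X] tends to 0 (below the triangle threshold p ~ 1/n).


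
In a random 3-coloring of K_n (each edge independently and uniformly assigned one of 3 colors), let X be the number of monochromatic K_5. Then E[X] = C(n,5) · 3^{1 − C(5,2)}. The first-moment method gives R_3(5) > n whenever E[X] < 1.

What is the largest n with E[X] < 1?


We need C(n, 5) · 3^{1 − 10} < 1, i.e. C(n, 5) < 3^{10 − 1} = 19683.
Check values of n near the boundary:
  n = 15: C(15, 5) = 3003; 3003 < 19683? YES
  n = 16: C(16, 5) = 4368; 4368 < 19683? YES
  n = 17: C(17, 5) = 6188; 6188 < 19683? YES
  n = 18: C(18, 5) = 8568; 8568 < 19683? YES
  n = 19: C(19, 5) = 11628; 11628 < 19683? YES
  n = 20: C(20, 5) = 15504; 15504 < 19683? YES
  n = 21: C(21, 5) = 20349; 20349 < 19683? NO
  n = 22: C(22, 5) = 26334; 26334 < 19683? NO
The largest n with C(n, 5) < 19683 is n = 20 (where E[X] = 5168/6561 ≈ 0.787685). Hence R_3(5) > 20, i.e. R_3(5) ≥ 21.

Largest n = 20; hence R_3(5) > 20.


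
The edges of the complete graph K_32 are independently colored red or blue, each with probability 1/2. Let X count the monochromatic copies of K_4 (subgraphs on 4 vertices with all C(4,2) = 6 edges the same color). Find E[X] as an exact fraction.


Let X = Σ_S X_S over the C(32, 4) = 35960 subsets S of size 4, where X_S = 1 if the K_4 on S is monochromatic.
For a fixed S, the K_4 on S has C(4, 2) = 6 edges. P[all 6 edges red] = (1/2)^6, and likewise for blue, so P[monochromatic] = 2·(1/2)^6 = 2^{1 − 6} = 1/32.
By linearity: E[X] = C(32, 4) · 2^{1 − 6} = 35960 · 1/32 = 4495/4.
Numerically: E[X] ≈ 1123.750.

E[X] = C(32,4)·2^(1−C(4,2)) = 4495/4 ≈ 1123.750.


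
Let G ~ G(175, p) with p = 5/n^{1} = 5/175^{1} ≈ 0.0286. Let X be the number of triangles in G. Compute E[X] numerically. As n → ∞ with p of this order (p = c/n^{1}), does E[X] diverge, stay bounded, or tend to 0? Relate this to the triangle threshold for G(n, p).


Number of potential triangles: C(175, 3) = 877975.
Each occurs with probability p³ ≈ (0.0286)³ ≈ 2.33236e-05.
By linearity: E[X] = C(175, 3)·p³ ≈ 877975 · 2.33236e-05 ≈ 20.478.
Here α = 1, so p = 5/n is exactly at the triangle threshold p ~ 1/n. Asymptotically E[X] → c³/6 = 5³/6 = 125/6 ≈ 20.833, a bounded constant. In this regime the triangle count is asymptotically Poisson(c³/6).

E[X] ≈ 20.478; in regime p = Θ(1/n^{1}) E[X] stays bounded (at the triangle threshold p ~ 1/n).


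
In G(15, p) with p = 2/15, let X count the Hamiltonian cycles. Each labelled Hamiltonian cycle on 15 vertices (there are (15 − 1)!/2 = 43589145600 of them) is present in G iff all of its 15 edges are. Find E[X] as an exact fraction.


K_15 has (15 − 1)!/2 = 43589145600 labelled Hamiltonian cycles.
For each such Hamiltonian cycle H, let X_H = 1 if all 15 edges of H are present in G. Then P[X_H = 1] = p^{15} = (2/15)^{15} = 32768/437893890380859375.
By linearity: E[X] = Σ_H E[X_H] = 43589145600 · p^{15} = 43589145600 · 32768/437893890380859375 = 235115905024/72081298828125.
Numerically: E[X] ≈ 0.00326182.

E[X] = 43589145600 · (2/15)^{15} = 235115905024/72081298828125 ≈ 0.00326182.


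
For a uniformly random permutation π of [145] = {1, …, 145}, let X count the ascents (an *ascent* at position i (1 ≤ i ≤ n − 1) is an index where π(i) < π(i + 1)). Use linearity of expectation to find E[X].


Write X = Σ X_I over i = 1, …, 144, with X_I the indicator of one ascent.
There are 144 indicators.
For each fixed i, the pair (π(i), π(i+1)) is a uniformly random ordered pair of distinct values from {1, …, 145}; by symmetry P[π(i) < π(i+1)] = 1/2.
By linearity: E[X] = 144 · (1/2) = (145 − 1) · (1/2) = 72 ≈ 72.0000.

E[X] = 72 = 72.0000.


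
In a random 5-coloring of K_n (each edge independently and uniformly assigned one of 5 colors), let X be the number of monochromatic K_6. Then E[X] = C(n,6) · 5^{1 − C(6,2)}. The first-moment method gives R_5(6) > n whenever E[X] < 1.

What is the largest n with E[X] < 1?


We need C(n, 6) · 5^{1 − 15} < 1, i.e. C(n, 6) < 5^{15 − 1} = 6103515625.
Check values of n near the boundary:
  n = 127: C(127, 6) = 5169379425; 5169379425 < 6103515625? YES
  n = 128: C(128, 6) = 5423611200; 5423611200 < 6103515625? YES
  n = 129: C(129, 6) = 5688177600; 5688177600 < 6103515625? YES
  n = 130: C(130, 6) = 5963412000; 5963412000 < 6103515625? YES
  n = 131: C(131, 6) = 6249655776; 6249655776 < 6103515625? NO
  n = 132: C(132, 6) = 6547258432; 6547258432 < 6103515625? NO
  n = 133: C(133, 6) = 6856577728; 6856577728 < 6103515625? NO
The largest n with C(n, 6) < 6103515625 is n = 130 (where E[X] = 47707296/48828125 ≈ 0.97705). Hence R_5(6) > 130, i.e. R_5(6) ≥ 131.

Largest n = 130; hence R_5(6) > 130.


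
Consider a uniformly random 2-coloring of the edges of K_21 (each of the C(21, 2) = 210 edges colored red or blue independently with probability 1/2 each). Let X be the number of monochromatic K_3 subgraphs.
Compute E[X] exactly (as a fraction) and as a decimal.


Let X = Σ_S X_S over the C(21, 3) = 1330 subsets S of size 3, where X_S = 1 if the K_3 on S is monochromatic.
For a fixed S, the K_3 on S has C(3, 2) = 3 edges. P[all 3 edges red] = (1/2)^3, and likewise for blue, so P[monochromatic] = 2·(1/2)^3 = 2^{1 − 3} = 1/4.
Summing: E[X] = C(21, 3) · 2^{1 − 3} = 1330 · 1/4 = 665/2.
Numerically: E[X] ≈ 332.500000.

E[X] = C(21,3)·2^(1−C(3,2)) = 665/2 ≈ 332.500000.


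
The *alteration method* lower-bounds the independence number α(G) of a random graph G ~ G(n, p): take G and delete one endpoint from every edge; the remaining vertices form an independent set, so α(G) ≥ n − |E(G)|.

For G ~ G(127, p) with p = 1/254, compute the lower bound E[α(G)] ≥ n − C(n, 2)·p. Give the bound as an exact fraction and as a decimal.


E[|E(G)|] = C(127, 2)·p = 8001 · (1/254) = 63/2.
E[α(G)] ≥ n − E[|E(G)|] = 127 − 63/2 = 191/2.
Numerically: ≈ 95.50000.
(This is only a lower bound; the true E[α(G)] may be larger.)

E[α(G)] ≥ 191/2 ≈ 95.50000.


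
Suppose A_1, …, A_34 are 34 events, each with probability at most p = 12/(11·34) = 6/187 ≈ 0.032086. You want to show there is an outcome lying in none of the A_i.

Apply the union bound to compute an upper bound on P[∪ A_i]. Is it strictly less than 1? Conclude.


Union bound: P[∪_{i=1}^{34} A_i] ≤ Σ_i P[A_i] ≤ 34·p = 34·(6/187) = 12/11.
Numerically: 12/11 ≈ 1.090909.
Is 12/11 < 1? NO.
Since the bound 12/11 is ≥ 1, the union bound is uninformative here; it does NOT by itself certify existence.

34·p = 12/11 ≈ 1.090909; existence NOT certified by the union bound.


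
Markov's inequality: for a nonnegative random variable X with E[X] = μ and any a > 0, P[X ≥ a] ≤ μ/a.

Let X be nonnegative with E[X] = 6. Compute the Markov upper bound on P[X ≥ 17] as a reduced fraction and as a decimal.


μ = E[X] = 6, a = 17.
Markov: P[X ≥ 17] ≤ μ/a = (6)/17 = 6/17.
Numerically: ≈ 0.3529.
(Since a = 17 > μ = 6.0000, the bound 6/17 is < 1 and informative.)

P[X ≥ 17] ≤ 6/17 ≈ 0.3529.


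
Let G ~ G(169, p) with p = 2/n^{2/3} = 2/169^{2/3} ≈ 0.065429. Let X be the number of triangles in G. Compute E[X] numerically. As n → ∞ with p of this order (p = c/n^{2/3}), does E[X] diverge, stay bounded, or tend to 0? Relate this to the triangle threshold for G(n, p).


Number of potential triangles: C(169, 3) = 790244.
Each occurs with probability p³ ≈ (0.065429)³ ≈ 2.8010224e-04.
By linearity: E[X] = C(169, 3)·p³ ≈ 790244 · 2.8010224e-04 ≈ 221.34911.
Since α = 2/3 < 1, p = c/n^{2/3} ≫ 1/n is above the triangle threshold p ~ 1/n. Asymptotically E[X] ~ (c³/6)·n^{3(1−α)} = (2³/6)·n^{1} → ∞; triangles are abundant w.h.p.

E[X] ≈ 221.34911; in regime p = Θ(1/n^{2/3}) E[X] diverges (above the triangle threshold p ~ 1/n).


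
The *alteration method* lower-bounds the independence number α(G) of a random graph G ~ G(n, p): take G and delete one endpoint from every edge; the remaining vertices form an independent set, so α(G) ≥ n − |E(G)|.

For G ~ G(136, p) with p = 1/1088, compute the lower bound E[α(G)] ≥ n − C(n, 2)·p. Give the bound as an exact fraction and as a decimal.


E[|E(G)|] = C(136, 2)·p = 9180 · (1/1088) = 135/16.
E[α(G)] ≥ n − E[|E(G)|] = 136 − 135/16 = 2041/16.
Numerically: ≈ 127.562500.
(This is only a lower bound; the true E[α(G)] may be larger.)

E[α(G)] ≥ 2041/16 ≈ 127.562500.


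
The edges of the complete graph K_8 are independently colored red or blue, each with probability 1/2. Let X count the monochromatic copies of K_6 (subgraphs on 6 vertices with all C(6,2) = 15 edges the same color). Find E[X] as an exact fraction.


Let X = Σ_S X_S over the C(8, 6) = 28 subsets S of size 6, where X_S = 1 if the K_6 on S is monochromatic.
For a fixed S, the K_6 on S has C(6, 2) = 15 edges. P[all 15 edges red] = (1/2)^15, and likewise for blue, so P[monochromatic] = 2·(1/2)^15 = 2^{1 − 15} = 1/16384.
Summing: E[X] = C(8, 6) · 2^{1 − 15} = 28 · 1/16384 = 7/4096.
Numerically: E[X] ≈ 0.00171.

E[X] = C(8,6)·2^(1−C(6,2)) = 7/4096 ≈ 0.00171.


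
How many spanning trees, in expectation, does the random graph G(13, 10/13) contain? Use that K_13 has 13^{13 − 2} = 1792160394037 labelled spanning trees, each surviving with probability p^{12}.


K_13 has 13^{13 − 2} = 1792160394037 labelled spanning trees.
For each such spanning tree H, let X_H = 1 if all 12 edges of H are present in G. Then P[X_H = 1] = p^{12} = (10/13)^{12} = 1000000000000/23298085122481.
Summing the indicators: E[X] = Σ_H E[X_H] = 1792160394037 · p^{12} = 1792160394037 · 1000000000000/23298085122481 = 1000000000000/13.
Numerically: E[X] ≈ 7.6923e+10.

E[X] = 1792160394037 · (10/13)^{12} = 1000000000000/13 ≈ 7.6923e+10.


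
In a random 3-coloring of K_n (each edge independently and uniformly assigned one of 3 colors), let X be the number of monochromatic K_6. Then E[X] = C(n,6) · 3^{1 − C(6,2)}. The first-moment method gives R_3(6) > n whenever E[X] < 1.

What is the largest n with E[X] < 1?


We need C(n, 6) · 3^{1 − 15} < 1, i.e. C(n, 6) < 3^{15 − 1} = 4782969.
Check values of n near the boundary:
  n = 37: C(37, 6) = 2324784; 2324784 < 4782969? YES
  n = 38: C(38, 6) = 2760681; 2760681 < 4782969? YES
  n = 39: C(39, 6) = 3262623; 3262623 < 4782969? YES
  n = 40: C(40, 6) = 3838380; 3838380 < 4782969? YES
  n = 41: C(41, 6) = 4496388; 4496388 < 4782969? YES
  n = 42: C(42, 6) = 5245786; 5245786 < 4782969? NO
The largest n with C(n, 6) < 4782969 is n = 41 (where E[X] = 1498796/1594323 ≈ 0.9400830). Hence R_3(6) > 41, i.e. R_3(6) ≥ 42.

Largest n = 41; hence R_3(6) > 41.


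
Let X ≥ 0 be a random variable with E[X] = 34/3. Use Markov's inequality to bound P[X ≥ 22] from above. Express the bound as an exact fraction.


μ = E[X] = 34/3, a = 22.
Markov: P[X ≥ 22] ≤ μ/a = (34/3)/22 = 17/33.
Numerically: ≈ 0.515152.
(Since a = 22 > μ = 11.333333, the bound 17/33 is < 1 and informative.)

P[X ≥ 22] ≤ 17/33 ≈ 0.515152.


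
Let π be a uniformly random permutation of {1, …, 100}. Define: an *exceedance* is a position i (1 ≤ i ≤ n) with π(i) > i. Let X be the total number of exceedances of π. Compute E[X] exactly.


Write X = Σ_{i=1}^{100} X_i, where X_i = 1_{π(i) > i}.
For each fixed i, π(i) is uniform over {1, …, 100} (marginal of a uniform permutation), so P[π(i) > i] = (n − i)/n. Summing: Σ_{i=1}^{100} (n − i)/n = (0 + 1 + … + 99)/100 = 100(100 − 1)/(2·100) = (100 − 1)/2.
Hence E[X] = Σ_{i=1}^{100} (100 − i)/100 = 99/2 ≈ 49.5000.

E[X] = 99/2 = 49.5000.


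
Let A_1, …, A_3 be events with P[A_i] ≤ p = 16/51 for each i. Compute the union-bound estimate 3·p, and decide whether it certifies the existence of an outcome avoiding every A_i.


Union bound: P[∪_{i=1}^{3} A_i] ≤ Σ_i P[A_i] ≤ 3·p = 3·(16/51) = 16/17.
Numerically: 16/17 ≈ 0.941.
Is 16/17 < 1? YES.
Since P[∪ A_i] ≤ 16/17 < 1, the complement has P[∩ A_i^c] ≥ 1 − 16/17 = 1/17 > 0, so some outcome avoids every A_i.

3·p = 16/17 ≈ 0.941; existence CERTIFIED by the union bound.
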